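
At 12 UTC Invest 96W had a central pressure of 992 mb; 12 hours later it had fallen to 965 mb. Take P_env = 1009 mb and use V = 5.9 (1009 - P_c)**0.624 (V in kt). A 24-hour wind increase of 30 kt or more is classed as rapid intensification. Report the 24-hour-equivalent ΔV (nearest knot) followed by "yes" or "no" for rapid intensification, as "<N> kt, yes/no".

V₁: ΔP = 17, V ≈ 5.9 × 17^0.624 ≈ 34.57 kt.
V₂: ΔP = 44, V ≈ 5.9 × 44^0.624 ≈ 62.57 kt.
ΔV over 12 h = 28.00 kt → 24 h equivalent = 28.00 × 24/12 ≈ 56.00 kt.
56 kt ≥ 30 kt ⇒ rapid intensification.

56 kt, yes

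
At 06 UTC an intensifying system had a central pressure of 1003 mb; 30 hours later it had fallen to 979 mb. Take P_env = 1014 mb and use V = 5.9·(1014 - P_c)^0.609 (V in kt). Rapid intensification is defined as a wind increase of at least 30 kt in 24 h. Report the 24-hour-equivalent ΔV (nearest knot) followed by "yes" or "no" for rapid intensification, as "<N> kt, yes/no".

21 kt, no

V₁: ΔP = 11, V ≈ 5.9 × 11^0.609 ≈ 25.41 kt.
V₂: ΔP = 35, V ≈ 5.9 × 35^0.609 ≈ 51.43 kt.
ΔV over 30 h = 26.02 kt → 24 h equivalent = 26.02 × 24/30 ≈ 20.82 kt.
21 kt < 30 kt ⇒ not rapid intensification.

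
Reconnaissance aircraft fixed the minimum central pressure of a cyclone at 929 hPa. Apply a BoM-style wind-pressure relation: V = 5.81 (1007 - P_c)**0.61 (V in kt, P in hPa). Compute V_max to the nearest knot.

83 kt

ΔP = 1007 − 929 = 78 hPa.
78^0.61 ≈ 14.262.
V ≈ 5.81 × 14.262 ≈ 82.9 kt.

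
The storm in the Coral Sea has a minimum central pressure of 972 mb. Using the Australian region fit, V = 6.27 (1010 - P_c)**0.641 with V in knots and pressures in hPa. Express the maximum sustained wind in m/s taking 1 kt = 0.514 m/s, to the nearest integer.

33 m/s

ΔP = 1010 − 972 = 38 mb.
V ≈ 6.27 × 38^0.641 = 6.27 × 10.295 ≈ 64.552 kt.
64.552 × 0.514 ≈ 33.18 m/s → 33 m/s.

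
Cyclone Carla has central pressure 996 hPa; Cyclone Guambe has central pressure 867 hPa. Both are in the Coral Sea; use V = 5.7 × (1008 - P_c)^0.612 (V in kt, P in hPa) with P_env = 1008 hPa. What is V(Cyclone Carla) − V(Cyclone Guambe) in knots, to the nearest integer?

Cyclone Carla: ΔP = 12; V ≈ 5.7 × 12^0.612 ≈ 26.08 kt.
Cyclone Guambe: ΔP = 141; V ≈ 5.7 × 141^0.612 ≈ 117.81 kt.
Difference ≈ 26.08 − 117.81 = -91.73 → -92 kt.

-92 kt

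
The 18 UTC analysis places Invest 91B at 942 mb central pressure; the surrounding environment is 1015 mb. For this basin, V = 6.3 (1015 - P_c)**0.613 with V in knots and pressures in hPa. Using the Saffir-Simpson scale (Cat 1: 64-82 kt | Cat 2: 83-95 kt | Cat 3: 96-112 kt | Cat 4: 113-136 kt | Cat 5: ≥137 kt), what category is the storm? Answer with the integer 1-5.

2

ΔP = 1015 − 942 = 73 mb.
V ≈ 6.3 × 73^0.613 = 6.3 × 13.87 ≈ 87 kt.
87 kt falls in the Category 2 band.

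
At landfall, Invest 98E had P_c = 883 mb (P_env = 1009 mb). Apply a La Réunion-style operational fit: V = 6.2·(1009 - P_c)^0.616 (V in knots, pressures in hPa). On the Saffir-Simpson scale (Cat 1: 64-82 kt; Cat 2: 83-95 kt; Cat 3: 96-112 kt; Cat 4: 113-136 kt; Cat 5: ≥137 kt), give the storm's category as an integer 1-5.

ΔP = 1009 − 883 = 126 mb.
V ≈ 6.2 × 126^0.616 = 6.2 × 19.67 ≈ 122 kt.
122 kt falls in the Category 4 band.

4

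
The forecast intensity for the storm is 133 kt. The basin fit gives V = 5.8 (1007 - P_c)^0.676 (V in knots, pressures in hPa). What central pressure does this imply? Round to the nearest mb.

ΔP = (V / 5.8)^(1/0.676) = (133/5.8)^1.479.
133/5.8 = 22.931; 22.931^1.479 ≈ 102.91 mb.
P_c = 1007 − 102.91 = 904.09 ≈ 904 mb.

904 mb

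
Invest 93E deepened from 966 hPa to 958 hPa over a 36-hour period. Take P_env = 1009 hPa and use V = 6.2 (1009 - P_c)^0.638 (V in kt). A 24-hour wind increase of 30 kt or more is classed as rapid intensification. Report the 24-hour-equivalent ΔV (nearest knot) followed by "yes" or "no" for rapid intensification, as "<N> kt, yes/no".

V₁: ΔP = 43, V ≈ 6.2 × 43^0.638 ≈ 68.32 kt.
V₂: ΔP = 51, V ≈ 6.2 × 51^0.638 ≈ 76.18 kt.
ΔV over 36 h = 7.86 kt → 24 h equivalent = 7.86 × 24/36 ≈ 5.24 kt.
5 kt < 30 kt ⇒ not rapid intensification.

5 kt, no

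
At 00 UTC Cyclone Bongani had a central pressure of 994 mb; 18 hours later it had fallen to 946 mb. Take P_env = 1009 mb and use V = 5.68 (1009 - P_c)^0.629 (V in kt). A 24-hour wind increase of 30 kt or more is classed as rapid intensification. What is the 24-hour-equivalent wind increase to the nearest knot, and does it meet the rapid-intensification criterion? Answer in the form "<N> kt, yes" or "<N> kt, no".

61 kt, yes

V₁: ΔP = 15, V ≈ 5.68 × 15^0.629 ≈ 31.20 kt.
V₂: ΔP = 63, V ≈ 5.68 × 63^0.629 ≈ 76.94 kt.
ΔV over 18 h = 45.74 kt → 24 h equivalent = 45.74 × 24/18 ≈ 60.99 kt.
61 kt ≥ 30 kt ⇒ rapid intensification.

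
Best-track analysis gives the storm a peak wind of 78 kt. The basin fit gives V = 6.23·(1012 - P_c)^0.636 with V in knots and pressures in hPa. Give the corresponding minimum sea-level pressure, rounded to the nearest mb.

959 mb

ΔP = (V / 6.23)^(1/0.636) = (78/6.23)^1.572.
78/6.23 = 12.520; 12.520^1.572 ≈ 53.19 mb.
P_c = 1012 − 53.19 = 958.81 ≈ 959 mb.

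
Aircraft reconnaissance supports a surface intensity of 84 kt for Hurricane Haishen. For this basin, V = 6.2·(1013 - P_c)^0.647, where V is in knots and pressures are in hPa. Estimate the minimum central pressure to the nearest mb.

ΔP = (V / 6.2)^(1/0.647) = (84/6.2)^1.546.
84/6.2 = 13.548; 13.548^1.546 ≈ 56.16 mb.
P_c = 1013 − 56.16 = 956.84 ≈ 957 mb.

957 mb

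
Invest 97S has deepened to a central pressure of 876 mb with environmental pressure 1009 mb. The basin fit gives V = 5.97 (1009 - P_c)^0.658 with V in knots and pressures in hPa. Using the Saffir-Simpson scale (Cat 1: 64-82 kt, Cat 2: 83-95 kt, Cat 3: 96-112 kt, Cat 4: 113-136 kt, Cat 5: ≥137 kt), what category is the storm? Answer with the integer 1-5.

ΔP = 1009 − 876 = 133 mb.
V ≈ 5.97 × 133^0.658 = 5.97 × 24.97 ≈ 149 kt.
149 kt falls in the Category 5 band.

5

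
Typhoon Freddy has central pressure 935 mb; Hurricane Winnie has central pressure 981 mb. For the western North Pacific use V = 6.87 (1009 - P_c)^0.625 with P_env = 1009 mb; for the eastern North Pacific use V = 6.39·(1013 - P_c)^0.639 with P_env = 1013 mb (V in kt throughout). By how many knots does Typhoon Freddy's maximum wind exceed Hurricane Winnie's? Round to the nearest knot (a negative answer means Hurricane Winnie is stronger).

43 kt

Typhoon Freddy: ΔP = 74; V ≈ 6.87 × 74^0.625 ≈ 101.21 kt.
Hurricane Winnie: ΔP = 32; V ≈ 6.39 × 32^0.639 ≈ 58.52 kt.
Difference ≈ 101.21 − 58.52 = 42.69 → 43 kt.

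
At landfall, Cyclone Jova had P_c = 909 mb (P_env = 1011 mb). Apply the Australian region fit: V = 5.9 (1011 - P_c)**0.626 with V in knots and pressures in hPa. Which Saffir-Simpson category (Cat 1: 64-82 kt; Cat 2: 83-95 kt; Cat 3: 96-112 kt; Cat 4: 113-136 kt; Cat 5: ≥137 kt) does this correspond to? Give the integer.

3

ΔP = 1011 − 909 = 102 mb.
V ≈ 5.9 × 102^0.626 = 5.9 × 18.09 ≈ 107 kt.
107 kt falls in the Category 3 band.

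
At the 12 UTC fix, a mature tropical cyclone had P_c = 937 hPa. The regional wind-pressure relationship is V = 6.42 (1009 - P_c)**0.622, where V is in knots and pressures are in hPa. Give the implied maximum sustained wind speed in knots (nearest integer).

ΔP = 1009 − 937 = 72 hPa.
72^0.622 ≈ 14.298.
V ≈ 6.42 × 14.298 ≈ 91.8 kt.

92 kt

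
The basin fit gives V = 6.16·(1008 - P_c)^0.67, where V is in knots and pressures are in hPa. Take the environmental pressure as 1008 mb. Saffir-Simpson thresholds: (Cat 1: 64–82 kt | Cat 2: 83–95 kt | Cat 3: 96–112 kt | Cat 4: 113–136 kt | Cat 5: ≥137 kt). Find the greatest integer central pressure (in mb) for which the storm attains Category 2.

959 mb

Category 2 begins at V = 83 kt.
Required ΔP = (83/6.16)^(1/0.67) = 13.474^1.493 ≈ 48.51 mb.
P_c ≤ 1008 − 48.51 = 959.49, so the highest integer P_c is 959 mb.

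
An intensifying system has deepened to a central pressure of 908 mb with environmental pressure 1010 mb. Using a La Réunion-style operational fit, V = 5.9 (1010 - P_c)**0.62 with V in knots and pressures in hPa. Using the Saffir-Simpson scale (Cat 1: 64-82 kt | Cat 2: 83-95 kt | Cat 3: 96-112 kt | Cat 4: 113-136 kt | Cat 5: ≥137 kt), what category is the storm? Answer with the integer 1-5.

ΔP = 1010 − 908 = 102 mb.
V ≈ 5.9 × 102^0.62 = 5.9 × 17.59 ≈ 104 kt.
104 kt falls in the Category 3 band.

3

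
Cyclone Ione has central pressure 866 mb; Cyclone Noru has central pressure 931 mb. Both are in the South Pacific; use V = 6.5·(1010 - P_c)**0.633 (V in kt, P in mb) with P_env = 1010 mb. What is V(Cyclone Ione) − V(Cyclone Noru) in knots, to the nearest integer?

Cyclone Ione: ΔP = 144; V ≈ 6.5 × 144^0.633 ≈ 151.06 kt.
Cyclone Noru: ΔP = 79; V ≈ 6.5 × 79^0.633 ≈ 103.30 kt.
Difference ≈ 151.06 − 103.30 = 47.76 → 48 kt.

48 kt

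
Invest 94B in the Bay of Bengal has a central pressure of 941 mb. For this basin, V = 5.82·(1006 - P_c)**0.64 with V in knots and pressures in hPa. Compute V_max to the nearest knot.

84 kt

ΔP = 1006 − 941 = 65 mb.
65^0.64 ≈ 14.463.
V ≈ 5.82 × 14.463 ≈ 84.2 kt.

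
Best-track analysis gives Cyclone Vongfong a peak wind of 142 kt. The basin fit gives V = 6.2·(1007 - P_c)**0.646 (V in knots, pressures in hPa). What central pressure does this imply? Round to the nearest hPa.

880 hPa

ΔP = (V / 6.2)^(1/0.646) = (142/6.2)^1.548.
142/6.2 = 22.903; 22.903^1.548 ≈ 127.38 hPa.
P_c = 1007 − 127.38 = 879.62 ≈ 880 hPa.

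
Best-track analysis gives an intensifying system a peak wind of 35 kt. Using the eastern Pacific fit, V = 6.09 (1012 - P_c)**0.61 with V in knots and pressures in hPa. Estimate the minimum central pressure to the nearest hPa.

994 hPa

ΔP = (V / 6.09)^(1/0.61) = (35/6.09)^1.639.
35/6.09 = 5.747; 5.747^1.639 ≈ 17.58 hPa.
P_c = 1012 − 17.58 = 994.42 ≈ 994 hPa.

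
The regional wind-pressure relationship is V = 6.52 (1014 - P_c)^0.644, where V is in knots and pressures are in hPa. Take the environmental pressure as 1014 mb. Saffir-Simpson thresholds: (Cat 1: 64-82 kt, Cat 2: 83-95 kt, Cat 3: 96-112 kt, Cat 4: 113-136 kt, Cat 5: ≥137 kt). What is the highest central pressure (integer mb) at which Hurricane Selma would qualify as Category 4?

Category 4 begins at V = 113 kt.
Required ΔP = (113/6.52)^(1/0.644) = 17.331^1.553 ≈ 83.88 mb.
P_c ≤ 1014 − 83.88 = 930.12, so the highest integer P_c is 930 mb.

930 mb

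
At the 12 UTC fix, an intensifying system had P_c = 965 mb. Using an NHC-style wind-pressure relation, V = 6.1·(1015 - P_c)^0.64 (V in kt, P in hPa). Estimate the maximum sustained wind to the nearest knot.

75 kt

ΔP = 1015 − 965 = 50 mb.
50^0.64 ≈ 12.228.
V ≈ 6.1 × 12.228 ≈ 74.6 kt.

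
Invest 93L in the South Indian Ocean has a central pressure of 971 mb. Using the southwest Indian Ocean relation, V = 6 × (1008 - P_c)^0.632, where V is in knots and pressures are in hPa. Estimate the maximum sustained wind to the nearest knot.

ΔP = 1008 − 971 = 37 mb.
37^0.632 ≈ 9.797.
V ≈ 6 × 9.797 ≈ 58.8 kt.

59 kt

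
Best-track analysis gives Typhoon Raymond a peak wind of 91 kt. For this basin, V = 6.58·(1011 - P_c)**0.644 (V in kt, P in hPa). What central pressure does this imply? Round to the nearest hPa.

952 hPa

ΔP = (V / 6.58)^(1/0.644) = (91/6.58)^1.553.
91/6.58 = 13.830; 13.830^1.553 ≈ 59.08 hPa.
P_c = 1011 − 59.08 = 951.92 ≈ 952 hPa.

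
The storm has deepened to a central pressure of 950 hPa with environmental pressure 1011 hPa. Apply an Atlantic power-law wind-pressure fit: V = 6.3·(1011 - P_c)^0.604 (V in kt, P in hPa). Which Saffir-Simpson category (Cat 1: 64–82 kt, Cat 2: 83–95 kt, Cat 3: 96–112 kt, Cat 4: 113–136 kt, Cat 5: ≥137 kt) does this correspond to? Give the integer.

ΔP = 1011 − 950 = 61 hPa.
V ≈ 6.3 × 61^0.604 = 6.3 × 11.98 ≈ 75 kt.
75 kt falls in the Category 1 band.

1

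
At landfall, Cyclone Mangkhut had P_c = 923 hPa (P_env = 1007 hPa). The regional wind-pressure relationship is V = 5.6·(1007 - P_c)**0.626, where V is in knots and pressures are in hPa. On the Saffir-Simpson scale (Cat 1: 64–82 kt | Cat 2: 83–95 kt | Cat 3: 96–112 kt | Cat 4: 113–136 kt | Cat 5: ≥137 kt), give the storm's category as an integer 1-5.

ΔP = 1007 − 923 = 84 hPa.
V ≈ 5.6 × 84^0.626 = 5.6 × 16.02 ≈ 90 kt.
90 kt falls in the Category 2 band.

2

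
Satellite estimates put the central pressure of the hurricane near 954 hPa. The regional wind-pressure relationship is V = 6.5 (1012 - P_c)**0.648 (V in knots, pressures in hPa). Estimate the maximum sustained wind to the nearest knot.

90 kt

ΔP = 1012 − 954 = 58 hPa.
58^0.648 ≈ 13.890.
V ≈ 6.5 × 13.890 ≈ 90.3 kt.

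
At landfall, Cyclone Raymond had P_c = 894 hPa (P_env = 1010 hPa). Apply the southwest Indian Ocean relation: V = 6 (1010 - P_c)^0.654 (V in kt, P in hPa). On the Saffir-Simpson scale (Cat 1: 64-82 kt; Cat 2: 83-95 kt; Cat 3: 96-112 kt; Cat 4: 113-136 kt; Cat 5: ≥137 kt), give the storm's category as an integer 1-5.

4

ΔP = 1010 − 894 = 116 hPa.
V ≈ 6 × 116^0.654 = 6 × 22.40 ≈ 134 kt.
134 kt falls in the Category 4 band.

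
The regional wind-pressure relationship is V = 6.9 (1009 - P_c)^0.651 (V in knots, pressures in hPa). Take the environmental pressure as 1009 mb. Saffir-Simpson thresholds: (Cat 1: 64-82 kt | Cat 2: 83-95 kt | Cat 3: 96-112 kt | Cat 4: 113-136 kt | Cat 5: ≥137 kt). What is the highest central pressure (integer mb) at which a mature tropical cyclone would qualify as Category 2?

Category 2 begins at V = 83 kt.
Required ΔP = (83/6.9)^(1/0.651) = 12.029^1.536 ≈ 45.64 mb.
P_c ≤ 1009 − 45.64 = 963.36, so the highest integer P_c is 963 mb.

963 mb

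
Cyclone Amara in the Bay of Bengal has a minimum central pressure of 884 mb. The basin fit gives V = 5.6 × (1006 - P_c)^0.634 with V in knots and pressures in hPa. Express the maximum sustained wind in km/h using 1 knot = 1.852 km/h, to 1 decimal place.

218.1 km/h

ΔP = 1006 − 884 = 122 mb.
V ≈ 5.6 × 122^0.634 = 5.6 × 21.026 ≈ 117.744 kt.
117.744 × 1.852 ≈ 218.06 km/h → 218.1 km/h.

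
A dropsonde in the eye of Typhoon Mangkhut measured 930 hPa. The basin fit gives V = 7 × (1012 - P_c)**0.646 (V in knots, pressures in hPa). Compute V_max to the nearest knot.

ΔP = 1012 − 930 = 82 hPa.
82^0.646 ≈ 17.232.
V ≈ 7 × 17.232 ≈ 120.6 kt.

121 kt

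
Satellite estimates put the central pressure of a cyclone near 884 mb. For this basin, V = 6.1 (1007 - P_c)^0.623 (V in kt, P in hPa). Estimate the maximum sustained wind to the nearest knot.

ΔP = 1007 − 884 = 123 mb.
123^0.623 ≈ 20.045.
V ≈ 6.1 × 20.045 ≈ 122.3 kt.

122 kt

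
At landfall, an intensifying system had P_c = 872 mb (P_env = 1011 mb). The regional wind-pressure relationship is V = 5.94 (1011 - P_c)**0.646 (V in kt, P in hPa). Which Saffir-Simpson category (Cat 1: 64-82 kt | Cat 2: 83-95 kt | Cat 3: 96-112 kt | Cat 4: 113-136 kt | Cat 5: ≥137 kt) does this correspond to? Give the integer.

5

ΔP = 1011 − 872 = 139 mb.
V ≈ 5.94 × 139^0.646 = 5.94 × 24.23 ≈ 144 kt.
144 kt falls in the Category 5 band.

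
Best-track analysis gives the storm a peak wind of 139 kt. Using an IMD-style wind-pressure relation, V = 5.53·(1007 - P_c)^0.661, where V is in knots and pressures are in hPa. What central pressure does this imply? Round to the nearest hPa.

876 hPa

ΔP = (V / 5.53)^(1/0.661) = (139/5.53)^1.513.
139/5.53 = 25.136; 25.136^1.513 ≈ 131.35 hPa.
P_c = 1007 − 131.35 = 875.65 ≈ 876 hPa.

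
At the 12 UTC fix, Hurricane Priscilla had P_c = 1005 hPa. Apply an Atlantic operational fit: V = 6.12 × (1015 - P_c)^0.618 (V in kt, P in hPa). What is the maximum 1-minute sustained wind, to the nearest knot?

25 kt

ΔP = 1015 − 1005 = 10 hPa.
10^0.618 ≈ 4.150.
V ≈ 6.12 × 4.150 ≈ 25.4 kt.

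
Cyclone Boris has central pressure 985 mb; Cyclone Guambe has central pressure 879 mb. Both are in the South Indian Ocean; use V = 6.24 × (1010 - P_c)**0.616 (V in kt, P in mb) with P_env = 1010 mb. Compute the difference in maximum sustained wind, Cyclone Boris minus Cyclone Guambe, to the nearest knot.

Cyclone Boris: ΔP = 25; V ≈ 6.24 × 25^0.616 ≈ 45.32 kt.
Cyclone Guambe: ΔP = 131; V ≈ 6.24 × 131^0.616 ≈ 125.73 kt.
Difference ≈ 45.32 − 125.73 = -80.41 → -80 kt.

-80 kt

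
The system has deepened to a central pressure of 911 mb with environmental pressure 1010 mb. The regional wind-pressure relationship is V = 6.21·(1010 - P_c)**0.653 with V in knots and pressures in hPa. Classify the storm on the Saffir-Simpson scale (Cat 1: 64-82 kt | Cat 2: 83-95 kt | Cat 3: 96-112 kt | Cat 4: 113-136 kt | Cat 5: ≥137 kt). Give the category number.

4

ΔP = 1010 − 911 = 99 mb.
V ≈ 6.21 × 99^0.653 = 6.21 × 20.10 ≈ 125 kt.
125 kt falls in the Category 4 band.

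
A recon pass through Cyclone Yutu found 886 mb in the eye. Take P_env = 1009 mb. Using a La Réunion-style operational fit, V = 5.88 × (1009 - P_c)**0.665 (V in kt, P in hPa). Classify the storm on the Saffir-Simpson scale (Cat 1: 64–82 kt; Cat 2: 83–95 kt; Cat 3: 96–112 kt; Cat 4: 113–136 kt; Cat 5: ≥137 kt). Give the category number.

5

ΔP = 1009 − 886 = 123 mb.
V ≈ 5.88 × 123^0.665 = 5.88 × 24.54 ≈ 144 kt.
144 kt falls in the Category 5 band.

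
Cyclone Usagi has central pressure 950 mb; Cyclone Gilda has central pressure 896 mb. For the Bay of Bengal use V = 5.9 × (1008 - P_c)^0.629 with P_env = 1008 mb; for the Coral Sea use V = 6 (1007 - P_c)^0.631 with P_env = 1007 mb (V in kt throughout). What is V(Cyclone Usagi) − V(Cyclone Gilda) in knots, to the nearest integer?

Cyclone Usagi: ΔP = 58; V ≈ 5.9 × 58^0.629 ≈ 75.87 kt.
Cyclone Gilda: ΔP = 111; V ≈ 6 × 111^0.631 ≈ 117.15 kt.
Difference ≈ 75.87 − 117.15 = -41.28 → -41 kt.

-41 kt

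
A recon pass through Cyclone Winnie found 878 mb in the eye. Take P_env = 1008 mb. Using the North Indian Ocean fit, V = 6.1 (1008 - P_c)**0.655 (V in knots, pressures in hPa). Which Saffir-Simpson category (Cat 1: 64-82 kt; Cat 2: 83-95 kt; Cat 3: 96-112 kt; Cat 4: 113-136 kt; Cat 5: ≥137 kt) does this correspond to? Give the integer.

5

ΔP = 1008 − 878 = 130 mb.
V ≈ 6.1 × 130^0.655 = 6.1 × 24.25 ≈ 148 kt.
148 kt falls in the Category 5 band.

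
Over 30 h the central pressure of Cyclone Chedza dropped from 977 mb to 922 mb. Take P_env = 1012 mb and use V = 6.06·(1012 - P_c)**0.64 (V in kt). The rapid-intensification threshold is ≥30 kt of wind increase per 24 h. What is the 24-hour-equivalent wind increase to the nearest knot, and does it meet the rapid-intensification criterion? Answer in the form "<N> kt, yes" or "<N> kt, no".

39 kt, yes

V₁: ΔP = 35, V ≈ 6.06 × 35^0.64 ≈ 58.98 kt.
V₂: ΔP = 90, V ≈ 6.06 × 90^0.64 ≈ 107.94 kt.
ΔV over 30 h = 48.96 kt → 24 h equivalent = 48.96 × 24/30 ≈ 39.17 kt.
39 kt ≥ 30 kt ⇒ rapid intensification.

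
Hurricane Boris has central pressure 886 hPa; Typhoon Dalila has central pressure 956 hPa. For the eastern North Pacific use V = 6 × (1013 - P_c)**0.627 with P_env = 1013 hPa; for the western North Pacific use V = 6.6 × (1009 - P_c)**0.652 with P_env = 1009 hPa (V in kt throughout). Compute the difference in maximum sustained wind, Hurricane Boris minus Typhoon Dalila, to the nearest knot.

Hurricane Boris: ΔP = 127; V ≈ 6 × 127^0.627 ≈ 125.09 kt.
Typhoon Dalila: ΔP = 53; V ≈ 6.6 × 53^0.652 ≈ 87.86 kt.
Difference ≈ 125.09 − 87.86 = 37.23 → 37 kt.

37 kt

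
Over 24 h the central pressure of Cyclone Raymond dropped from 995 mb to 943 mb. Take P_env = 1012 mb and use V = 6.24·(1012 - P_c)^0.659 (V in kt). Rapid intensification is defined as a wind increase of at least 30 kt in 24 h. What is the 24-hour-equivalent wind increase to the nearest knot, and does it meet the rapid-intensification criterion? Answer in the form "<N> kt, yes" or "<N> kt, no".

61 kt, yes

V₁: ΔP = 17, V ≈ 6.24 × 17^0.659 ≈ 40.37 kt.
V₂: ΔP = 69, V ≈ 6.24 × 69^0.659 ≈ 101.62 kt.
ΔV over 24 h = 61.25 kt → 24 h equivalent = 61.25 × 24/24 ≈ 61.25 kt.
61 kt ≥ 30 kt ⇒ rapid intensification.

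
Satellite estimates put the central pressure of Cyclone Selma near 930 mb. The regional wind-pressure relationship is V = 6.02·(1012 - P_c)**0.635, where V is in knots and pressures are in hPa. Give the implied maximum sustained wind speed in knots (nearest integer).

ΔP = 1012 − 930 = 82 mb.
82^0.635 ≈ 16.416.
V ≈ 6.02 × 16.416 ≈ 98.8 kt.

99 kt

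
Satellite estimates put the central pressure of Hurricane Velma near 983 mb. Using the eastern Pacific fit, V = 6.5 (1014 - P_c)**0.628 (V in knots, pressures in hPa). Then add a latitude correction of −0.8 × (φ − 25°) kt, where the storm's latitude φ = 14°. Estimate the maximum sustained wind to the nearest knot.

65 kt

ΔP = 1014 − 983 = 31 mb.
31^0.628 ≈ 8.641.
V ≈ 6.5 × 8.641 ≈ 56.2 kt.
Latitude correction: −0.8 × (14 − 25) = 8.8 kt.
Corrected V ≈ 65 kt → 65 kt.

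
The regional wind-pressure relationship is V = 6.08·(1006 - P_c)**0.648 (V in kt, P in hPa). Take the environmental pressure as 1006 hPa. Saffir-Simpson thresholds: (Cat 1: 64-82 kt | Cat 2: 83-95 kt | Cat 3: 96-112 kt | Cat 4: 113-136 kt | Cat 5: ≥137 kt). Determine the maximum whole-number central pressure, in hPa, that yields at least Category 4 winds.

Category 4 begins at V = 113 kt.
Required ΔP = (113/6.08)^(1/0.648) = 18.586^1.543 ≈ 90.91 hPa.
P_c ≤ 1006 − 90.91 = 915.09, so the highest integer P_c is 915 hPa.

915 hPa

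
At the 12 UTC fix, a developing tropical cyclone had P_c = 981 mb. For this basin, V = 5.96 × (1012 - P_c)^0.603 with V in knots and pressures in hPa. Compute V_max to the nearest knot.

ΔP = 1012 − 981 = 31 mb.
31^0.603 ≈ 7.930.
V ≈ 5.96 × 7.930 ≈ 47.3 kt.

47 kt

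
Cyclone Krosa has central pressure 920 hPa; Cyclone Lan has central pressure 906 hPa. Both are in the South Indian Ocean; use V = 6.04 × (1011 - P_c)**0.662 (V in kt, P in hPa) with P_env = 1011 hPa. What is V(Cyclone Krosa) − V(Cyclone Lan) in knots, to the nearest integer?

-12 kt

Cyclone Krosa: ΔP = 91; V ≈ 6.04 × 91^0.662 ≈ 119.65 kt.
Cyclone Lan: ΔP = 105; V ≈ 6.04 × 105^0.662 ≈ 131.54 kt.
Difference ≈ 119.65 − 131.54 = -11.89 → -12 kt.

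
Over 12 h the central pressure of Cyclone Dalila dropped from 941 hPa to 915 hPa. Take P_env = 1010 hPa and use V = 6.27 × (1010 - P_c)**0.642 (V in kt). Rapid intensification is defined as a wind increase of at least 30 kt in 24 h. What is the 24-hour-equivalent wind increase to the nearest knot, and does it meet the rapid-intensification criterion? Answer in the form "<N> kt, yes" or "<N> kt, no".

V₁: ΔP = 69, V ≈ 6.27 × 69^0.642 ≈ 95.02 kt.
V₂: ΔP = 95, V ≈ 6.27 × 95^0.642 ≈ 116.67 kt.
ΔV over 12 h = 21.65 kt → 24 h equivalent = 21.65 × 24/12 ≈ 43.30 kt.
43 kt ≥ 30 kt ⇒ rapid intensification.

43 kt, yes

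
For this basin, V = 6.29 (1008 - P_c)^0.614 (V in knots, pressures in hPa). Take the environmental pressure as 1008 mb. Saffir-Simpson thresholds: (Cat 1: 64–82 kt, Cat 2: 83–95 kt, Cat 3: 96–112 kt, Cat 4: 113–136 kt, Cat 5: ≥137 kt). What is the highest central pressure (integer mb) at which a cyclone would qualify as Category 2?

Category 2 begins at V = 83 kt.
Required ΔP = (83/6.29)^(1/0.614) = 13.196^1.629 ≈ 66.80 mb.
P_c ≤ 1008 − 66.80 = 941.20, so the highest integer P_c is 941 mb.

941 mb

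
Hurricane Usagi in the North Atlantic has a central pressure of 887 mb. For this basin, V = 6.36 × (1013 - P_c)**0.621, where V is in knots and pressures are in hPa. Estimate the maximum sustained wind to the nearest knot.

ΔP = 1013 − 887 = 126 mb.
126^0.621 ≈ 20.153.
V ≈ 6.36 × 20.153 ≈ 128.2 kt.

128 kt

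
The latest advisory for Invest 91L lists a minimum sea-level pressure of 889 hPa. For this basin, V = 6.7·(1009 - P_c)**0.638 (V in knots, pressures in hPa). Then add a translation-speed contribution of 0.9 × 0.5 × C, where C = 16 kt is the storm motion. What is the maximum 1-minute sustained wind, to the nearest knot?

149 kt

ΔP = 1009 − 889 = 120 hPa.
120^0.638 ≈ 21.209.
V ≈ 6.7 × 21.209 ≈ 142.1 kt.
Translation term: 0.9 × 0.5 × 16 = 7.2 kt.
Corrected V ≈ 149.3 kt → 149 kt.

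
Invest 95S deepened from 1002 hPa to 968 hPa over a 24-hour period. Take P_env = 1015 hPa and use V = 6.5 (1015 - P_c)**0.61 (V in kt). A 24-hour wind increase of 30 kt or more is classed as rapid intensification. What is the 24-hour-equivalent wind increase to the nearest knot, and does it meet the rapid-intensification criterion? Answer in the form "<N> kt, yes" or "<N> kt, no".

37 kt, yes

V₁: ΔP = 13, V ≈ 6.5 × 13^0.61 ≈ 31.08 kt.
V₂: ΔP = 47, V ≈ 6.5 × 47^0.61 ≈ 68.06 kt.
ΔV over 24 h = 36.98 kt → 24 h equivalent = 36.98 × 24/24 ≈ 36.98 kt.
37 kt ≥ 30 kt ⇒ rapid intensification.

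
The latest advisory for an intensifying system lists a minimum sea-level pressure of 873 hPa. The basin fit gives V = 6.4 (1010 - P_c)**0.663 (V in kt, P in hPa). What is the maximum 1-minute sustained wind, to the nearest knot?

ΔP = 1010 − 873 = 137 hPa.
137^0.663 ≈ 26.100.
V ≈ 6.4 × 26.100 ≈ 167.0 kt.

167 kt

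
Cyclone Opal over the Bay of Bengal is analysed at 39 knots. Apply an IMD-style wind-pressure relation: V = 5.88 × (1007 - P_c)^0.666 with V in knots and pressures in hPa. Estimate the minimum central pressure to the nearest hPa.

ΔP = (V / 5.88)^(1/0.666) = (39/5.88)^1.502.
39/5.88 = 6.633; 6.633^1.502 ≈ 17.13 hPa.
P_c = 1007 − 17.13 = 989.87 ≈ 990 hPa.

990 hPa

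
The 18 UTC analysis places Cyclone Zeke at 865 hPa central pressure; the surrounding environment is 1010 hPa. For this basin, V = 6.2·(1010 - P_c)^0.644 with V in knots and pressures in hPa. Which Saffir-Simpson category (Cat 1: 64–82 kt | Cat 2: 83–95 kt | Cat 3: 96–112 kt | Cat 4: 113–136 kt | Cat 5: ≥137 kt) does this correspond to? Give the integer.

5

ΔP = 1010 − 865 = 145 hPa.
V ≈ 6.2 × 145^0.644 = 6.2 × 24.66 ≈ 153 kt.
153 kt falls in the Category 5 band.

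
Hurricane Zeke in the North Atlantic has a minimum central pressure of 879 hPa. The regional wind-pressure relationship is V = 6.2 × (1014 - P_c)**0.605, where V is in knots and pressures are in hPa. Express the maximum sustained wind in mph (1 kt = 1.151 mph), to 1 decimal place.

ΔP = 1014 − 879 = 135 hPa.
V ≈ 6.2 × 135^0.605 = 6.2 × 19.447 ≈ 120.571 kt.
120.571 × 1.151 ≈ 138.78 mph → 138.8 mph.

138.8 mph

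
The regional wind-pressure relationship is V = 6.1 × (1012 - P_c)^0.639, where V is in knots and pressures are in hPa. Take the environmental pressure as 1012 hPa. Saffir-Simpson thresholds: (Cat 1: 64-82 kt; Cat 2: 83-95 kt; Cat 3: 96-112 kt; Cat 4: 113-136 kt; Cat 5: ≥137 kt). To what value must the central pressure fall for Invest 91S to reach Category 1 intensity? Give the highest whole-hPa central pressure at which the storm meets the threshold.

Category 1 begins at V = 64 kt.
Required ΔP = (64/6.1)^(1/0.639) = 10.492^1.565 ≈ 39.59 hPa.
P_c ≤ 1012 − 39.59 = 972.41, so the highest integer P_c is 972 hPa.

972 hPa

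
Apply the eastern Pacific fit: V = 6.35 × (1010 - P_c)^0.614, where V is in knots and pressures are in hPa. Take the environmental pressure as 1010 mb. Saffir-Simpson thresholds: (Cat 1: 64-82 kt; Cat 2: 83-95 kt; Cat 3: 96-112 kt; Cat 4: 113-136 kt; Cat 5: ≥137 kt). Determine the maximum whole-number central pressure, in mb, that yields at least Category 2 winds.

Category 2 begins at V = 83 kt.
Required ΔP = (83/6.35)^(1/0.614) = 13.071^1.629 ≈ 65.78 mb.
P_c ≤ 1010 − 65.78 = 944.22, so the highest integer P_c is 944 mb.

944 mb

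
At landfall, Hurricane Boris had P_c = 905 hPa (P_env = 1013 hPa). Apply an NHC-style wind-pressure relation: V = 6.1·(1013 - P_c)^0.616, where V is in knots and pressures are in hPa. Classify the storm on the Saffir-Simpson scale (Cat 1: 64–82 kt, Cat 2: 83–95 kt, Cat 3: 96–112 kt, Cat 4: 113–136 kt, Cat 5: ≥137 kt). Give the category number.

ΔP = 1013 − 905 = 108 hPa.
V ≈ 6.1 × 108^0.616 = 6.1 × 17.89 ≈ 109 kt.
109 kt falls in the Category 3 band.

3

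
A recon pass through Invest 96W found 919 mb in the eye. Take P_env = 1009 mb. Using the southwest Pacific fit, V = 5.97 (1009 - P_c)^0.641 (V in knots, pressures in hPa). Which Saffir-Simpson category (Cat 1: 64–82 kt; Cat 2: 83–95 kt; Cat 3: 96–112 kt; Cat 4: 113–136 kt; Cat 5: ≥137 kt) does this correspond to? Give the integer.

3

ΔP = 1009 − 919 = 90 mb.
V ≈ 5.97 × 90^0.641 = 5.97 × 17.89 ≈ 107 kt.
107 kt falls in the Category 3 band.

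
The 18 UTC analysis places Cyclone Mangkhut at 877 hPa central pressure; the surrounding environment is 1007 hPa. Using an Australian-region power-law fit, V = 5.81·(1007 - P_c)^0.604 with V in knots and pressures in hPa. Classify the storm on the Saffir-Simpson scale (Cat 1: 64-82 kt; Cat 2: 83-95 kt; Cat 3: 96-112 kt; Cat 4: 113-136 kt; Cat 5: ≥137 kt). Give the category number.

3

ΔP = 1007 − 877 = 130 hPa.
V ≈ 5.81 × 130^0.604 = 5.81 × 18.92 ≈ 110 kt.
110 kt falls in the Category 3 band.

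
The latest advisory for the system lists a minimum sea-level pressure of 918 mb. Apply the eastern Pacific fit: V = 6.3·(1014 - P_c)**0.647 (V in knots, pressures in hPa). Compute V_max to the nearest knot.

121 kt

ΔP = 1014 − 918 = 96 mb.
96^0.647 ≈ 19.166.
V ≈ 6.3 × 19.166 ≈ 120.7 kt.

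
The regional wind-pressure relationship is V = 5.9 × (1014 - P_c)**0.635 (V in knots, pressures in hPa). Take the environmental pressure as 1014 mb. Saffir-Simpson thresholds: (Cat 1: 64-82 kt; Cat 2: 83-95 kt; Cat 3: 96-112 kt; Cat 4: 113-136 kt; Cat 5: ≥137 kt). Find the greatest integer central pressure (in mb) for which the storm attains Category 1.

Category 1 begins at V = 64 kt.
Required ΔP = (64/5.9)^(1/0.635) = 10.847^1.575 ≈ 42.70 mb.
P_c ≤ 1014 − 42.70 = 971.30, so the highest integer P_c is 971 mb.

971 mb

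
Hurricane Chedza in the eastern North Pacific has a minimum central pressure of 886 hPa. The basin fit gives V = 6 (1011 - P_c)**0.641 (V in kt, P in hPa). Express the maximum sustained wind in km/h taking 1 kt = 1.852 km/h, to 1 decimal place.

245.4 km/h

ΔP = 1011 − 886 = 125 hPa.
V ≈ 6 × 125^0.641 = 6 × 22.086 ≈ 132.517 kt.
132.517 × 1.852 ≈ 245.42 km/h → 245.4 km/h.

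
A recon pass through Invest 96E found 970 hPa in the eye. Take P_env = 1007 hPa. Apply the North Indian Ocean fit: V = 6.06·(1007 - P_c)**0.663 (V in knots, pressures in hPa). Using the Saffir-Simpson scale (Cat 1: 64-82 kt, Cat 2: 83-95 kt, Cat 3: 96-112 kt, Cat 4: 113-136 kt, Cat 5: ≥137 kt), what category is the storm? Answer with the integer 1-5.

ΔP = 1007 − 970 = 37 hPa.
V ≈ 6.06 × 37^0.663 = 6.06 × 10.96 ≈ 66 kt.
66 kt falls in the Category 1 band.

1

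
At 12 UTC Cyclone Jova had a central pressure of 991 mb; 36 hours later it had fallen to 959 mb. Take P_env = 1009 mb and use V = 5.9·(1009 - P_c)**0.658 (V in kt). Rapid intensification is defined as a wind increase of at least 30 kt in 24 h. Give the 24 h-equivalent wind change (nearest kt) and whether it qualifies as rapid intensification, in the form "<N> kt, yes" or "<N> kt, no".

V₁: ΔP = 18, V ≈ 5.9 × 18^0.658 ≈ 39.52 kt.
V₂: ΔP = 50, V ≈ 5.9 × 50^0.658 ≈ 77.41 kt.
ΔV over 36 h = 37.89 kt → 24 h equivalent = 37.89 × 24/36 ≈ 25.26 kt.
25 kt < 30 kt ⇒ not rapid intensification.

25 kt, no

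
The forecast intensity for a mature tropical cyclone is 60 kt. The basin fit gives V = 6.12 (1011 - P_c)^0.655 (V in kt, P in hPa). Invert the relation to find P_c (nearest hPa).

ΔP = (V / 6.12)^(1/0.655) = (60/6.12)^1.527.
60/6.12 = 9.804; 9.804^1.527 ≈ 32.63 hPa.
P_c = 1011 − 32.63 = 978.37 ≈ 978 hPa.

978 hPa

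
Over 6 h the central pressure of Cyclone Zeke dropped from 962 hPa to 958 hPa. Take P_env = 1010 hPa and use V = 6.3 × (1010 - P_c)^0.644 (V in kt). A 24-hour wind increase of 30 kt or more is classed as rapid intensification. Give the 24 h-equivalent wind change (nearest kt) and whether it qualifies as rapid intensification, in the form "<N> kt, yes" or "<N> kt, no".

16 kt, no

V₁: ΔP = 48, V ≈ 6.3 × 48^0.644 ≈ 76.22 kt.
V₂: ΔP = 52, V ≈ 6.3 × 52^0.644 ≈ 80.25 kt.
ΔV over 6 h = 4.03 kt → 24 h equivalent = 4.03 × 24/6 ≈ 16.12 kt.
16 kt < 30 kt ⇒ not rapid intensification.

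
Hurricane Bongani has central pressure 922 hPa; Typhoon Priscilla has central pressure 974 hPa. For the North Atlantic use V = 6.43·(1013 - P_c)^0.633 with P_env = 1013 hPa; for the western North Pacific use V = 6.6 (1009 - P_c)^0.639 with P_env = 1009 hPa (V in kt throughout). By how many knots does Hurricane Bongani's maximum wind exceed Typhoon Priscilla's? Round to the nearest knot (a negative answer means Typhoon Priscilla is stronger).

Hurricane Bongani: ΔP = 91; V ≈ 6.43 × 91^0.633 ≈ 111.76 kt.
Typhoon Priscilla: ΔP = 35; V ≈ 6.6 × 35^0.639 ≈ 64.00 kt.
Difference ≈ 111.76 − 64.00 = 47.76 → 48 kt.

48 kt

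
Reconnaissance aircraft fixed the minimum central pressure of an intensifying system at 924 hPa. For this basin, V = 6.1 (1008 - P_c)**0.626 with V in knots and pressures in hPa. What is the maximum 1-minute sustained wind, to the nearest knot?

98 kt

ΔP = 1008 − 924 = 84 hPa.
84^0.626 ≈ 16.018.
V ≈ 6.1 × 16.018 ≈ 97.7 kt.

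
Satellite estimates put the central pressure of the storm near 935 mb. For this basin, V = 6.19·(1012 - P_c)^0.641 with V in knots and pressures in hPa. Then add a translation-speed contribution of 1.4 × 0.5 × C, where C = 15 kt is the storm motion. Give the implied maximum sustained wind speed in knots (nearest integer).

ΔP = 1012 − 935 = 77 mb.
77^0.641 ≈ 16.190.
V ≈ 6.19 × 16.190 ≈ 100.2 kt.
Translation term: 1.4 × 0.5 × 15 = 10.5 kt.
Corrected V ≈ 110.7 kt → 111 kt.

111 kt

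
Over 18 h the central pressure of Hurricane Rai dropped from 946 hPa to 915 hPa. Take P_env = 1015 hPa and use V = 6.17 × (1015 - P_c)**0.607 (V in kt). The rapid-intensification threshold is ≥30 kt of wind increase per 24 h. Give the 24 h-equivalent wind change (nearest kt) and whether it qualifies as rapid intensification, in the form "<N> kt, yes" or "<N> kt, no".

V₁: ΔP = 69, V ≈ 6.17 × 69^0.607 ≈ 80.62 kt.
V₂: ΔP = 100, V ≈ 6.17 × 100^0.607 ≈ 100.99 kt.
ΔV over 18 h = 20.37 kt → 24 h equivalent = 20.37 × 24/18 ≈ 27.16 kt.
27 kt < 30 kt ⇒ not rapid intensification.

27 kt, no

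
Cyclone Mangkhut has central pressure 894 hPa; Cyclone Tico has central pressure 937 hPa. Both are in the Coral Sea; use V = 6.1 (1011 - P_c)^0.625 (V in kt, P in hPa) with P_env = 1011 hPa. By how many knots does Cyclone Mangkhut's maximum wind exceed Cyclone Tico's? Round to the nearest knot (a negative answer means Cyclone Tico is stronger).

30 kt

Cyclone Mangkhut: ΔP = 117; V ≈ 6.1 × 117^0.625 ≈ 119.66 kt.
Cyclone Tico: ΔP = 74; V ≈ 6.1 × 74^0.625 ≈ 89.87 kt.
Difference ≈ 119.66 − 89.87 = 29.79 → 30 kt.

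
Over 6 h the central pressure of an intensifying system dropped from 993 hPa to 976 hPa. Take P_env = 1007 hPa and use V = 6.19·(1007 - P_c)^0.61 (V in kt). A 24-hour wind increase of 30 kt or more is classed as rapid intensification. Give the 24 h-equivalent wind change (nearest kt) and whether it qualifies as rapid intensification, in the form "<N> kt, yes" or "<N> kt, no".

77 kt, yes

V₁: ΔP = 14, V ≈ 6.19 × 14^0.61 ≈ 30.96 kt.
V₂: ΔP = 31, V ≈ 6.19 × 31^0.61 ≈ 50.28 kt.
ΔV over 6 h = 19.32 kt → 24 h equivalent = 19.32 × 24/6 ≈ 77.28 kt.
77 kt ≥ 30 kt ⇒ rapid intensification.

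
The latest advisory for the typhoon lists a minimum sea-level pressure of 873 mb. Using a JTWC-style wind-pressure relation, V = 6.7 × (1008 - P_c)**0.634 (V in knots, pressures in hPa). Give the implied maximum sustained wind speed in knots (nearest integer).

ΔP = 1008 − 873 = 135 mb.
135^0.634 ≈ 22.420.
V ≈ 6.7 × 22.420 ≈ 150.2 kt.

150 kt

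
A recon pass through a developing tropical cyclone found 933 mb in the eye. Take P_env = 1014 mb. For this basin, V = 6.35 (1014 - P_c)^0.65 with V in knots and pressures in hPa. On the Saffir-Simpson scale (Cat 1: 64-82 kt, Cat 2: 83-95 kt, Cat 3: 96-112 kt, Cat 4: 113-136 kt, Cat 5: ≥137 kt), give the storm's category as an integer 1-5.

3

ΔP = 1014 − 933 = 81 mb.
V ≈ 6.35 × 81^0.65 = 6.35 × 17.40 ≈ 110 kt.
110 kt falls in the Category 3 band.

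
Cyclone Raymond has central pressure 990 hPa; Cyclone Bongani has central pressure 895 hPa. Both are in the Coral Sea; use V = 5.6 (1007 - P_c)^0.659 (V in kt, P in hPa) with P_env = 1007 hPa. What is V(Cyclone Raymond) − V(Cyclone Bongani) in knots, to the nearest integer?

-89 kt

Cyclone Raymond: ΔP = 17; V ≈ 5.6 × 17^0.659 ≈ 36.23 kt.
Cyclone Bongani: ΔP = 112; V ≈ 5.6 × 112^0.659 ≈ 125.49 kt.
Difference ≈ 36.23 − 125.49 = -89.26 → -89 kt.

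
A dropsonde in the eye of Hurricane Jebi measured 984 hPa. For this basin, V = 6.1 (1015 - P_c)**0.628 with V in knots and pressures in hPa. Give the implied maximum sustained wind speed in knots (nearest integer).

ΔP = 1015 − 984 = 31 hPa.
31^0.628 ≈ 8.641.
V ≈ 6.1 × 8.641 ≈ 52.7 kt.

53 kt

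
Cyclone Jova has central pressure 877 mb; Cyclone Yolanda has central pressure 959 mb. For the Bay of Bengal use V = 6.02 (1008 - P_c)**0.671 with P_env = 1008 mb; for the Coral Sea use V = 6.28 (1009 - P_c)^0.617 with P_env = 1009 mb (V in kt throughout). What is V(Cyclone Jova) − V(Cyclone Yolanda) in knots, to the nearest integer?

88 kt

Cyclone Jova: ΔP = 131; V ≈ 6.02 × 131^0.671 ≈ 158.59 kt.
Cyclone Yolanda: ΔP = 50; V ≈ 6.28 × 50^0.617 ≈ 70.18 kt.
Difference ≈ 158.59 − 70.18 = 88.41 → 88 kt.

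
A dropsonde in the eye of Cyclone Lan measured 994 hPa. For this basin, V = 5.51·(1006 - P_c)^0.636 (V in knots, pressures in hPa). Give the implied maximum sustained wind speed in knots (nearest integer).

ΔP = 1006 − 994 = 12 hPa.
12^0.636 ≈ 4.857.
V ≈ 5.51 × 4.857 ≈ 26.8 kt.

27 kt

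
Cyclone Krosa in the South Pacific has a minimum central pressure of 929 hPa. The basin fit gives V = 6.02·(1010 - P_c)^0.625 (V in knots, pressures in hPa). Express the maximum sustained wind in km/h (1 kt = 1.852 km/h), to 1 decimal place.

173.8 km/h

ΔP = 1010 − 929 = 81 hPa.
V ≈ 6.02 × 81^0.625 = 6.02 × 15.588 ≈ 93.843 kt.
93.843 × 1.852 ≈ 173.80 km/h → 173.8 km/h.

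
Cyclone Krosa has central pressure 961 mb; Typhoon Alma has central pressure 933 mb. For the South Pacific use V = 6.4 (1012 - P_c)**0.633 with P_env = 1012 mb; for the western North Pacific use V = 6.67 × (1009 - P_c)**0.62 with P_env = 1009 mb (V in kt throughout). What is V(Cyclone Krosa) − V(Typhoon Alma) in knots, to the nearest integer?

Cyclone Krosa: ΔP = 51; V ≈ 6.4 × 51^0.633 ≈ 77.10 kt.
Typhoon Alma: ΔP = 76; V ≈ 6.67 × 76^0.62 ≈ 97.78 kt.
Difference ≈ 77.10 − 97.78 = -20.68 → -21 kt.

-21 kt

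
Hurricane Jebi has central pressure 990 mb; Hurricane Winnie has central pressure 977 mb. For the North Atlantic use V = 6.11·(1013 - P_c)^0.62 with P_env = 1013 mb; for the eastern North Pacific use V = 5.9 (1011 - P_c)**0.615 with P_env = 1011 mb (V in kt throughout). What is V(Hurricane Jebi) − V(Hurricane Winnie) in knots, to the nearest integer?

-9 kt

Hurricane Jebi: ΔP = 23; V ≈ 6.11 × 23^0.62 ≈ 42.69 kt.
Hurricane Winnie: ΔP = 34; V ≈ 5.9 × 34^0.615 ≈ 51.61 kt.
Difference ≈ 42.69 − 51.61 = -8.92 → -9 kt.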